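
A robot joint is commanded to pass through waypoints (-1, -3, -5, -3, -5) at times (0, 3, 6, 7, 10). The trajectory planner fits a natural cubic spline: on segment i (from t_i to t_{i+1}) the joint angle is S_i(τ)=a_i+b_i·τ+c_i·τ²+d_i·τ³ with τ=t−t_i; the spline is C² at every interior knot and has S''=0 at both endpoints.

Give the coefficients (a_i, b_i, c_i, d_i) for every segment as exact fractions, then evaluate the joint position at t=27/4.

  seg 0: a=-1 b=-20/57 c=0 d=-2/57
  seg 1: a=-3 b=-74/57 c=-6/19 d=10/57
  seg 2: a=-5 b=88/57 c=24/19 d=-46/57
  seg 3: a=-3 b=94/57 c=-22/19 d=22/171
S(27/4) = -2111/608

Δ: Δ0=-2/3, Δ1=-2/3, Δ2=2, Δ3=-2/3
row 1: diag=12, rhs=0; c'=1/4, d'=0
row 2: denom=8−3·1/4=29/4; d'=(16−3·0)/(29/4)=64/29
row 3: denom=8−1·4/29=228/29; d'=(-16−1·64/29)/(228/29)=-44/19
back: M3=-44/19
back: M2=64/29−4/29·-44/19=48/19
back: M1=0−1/4·48/19=-12/19
M: M0=0, M1=-12/19, M2=48/19, M3=-44/19, M4=0
seg 0: a=-1, c=M0/2=0, d=(M1−M0)/(6·3)=-2/57, b=Δ0−h0·(2M0+M1)/6=-20/57
seg 1: a=-3, c=M1/2=-6/19, d=(M2−M1)/(6·3)=10/57, b=Δ1−h1·(2M1+M2)/6=-74/57
seg 2: a=-5, c=M2/2=24/19, d=(M3−M2)/(6·1)=-46/57, b=Δ2−h2·(2M2+M3)/6=88/57
seg 3: a=-3, c=M3/2=-22/19, d=(M4−M3)/(6·3)=22/171, b=Δ3−h3·(2M3+M4)/6=94/57
t_q=27/4 → seg 2, τ=3/4; S=-5+88/57·τ+24/19·τ²+-46/57·τ³=-2111/608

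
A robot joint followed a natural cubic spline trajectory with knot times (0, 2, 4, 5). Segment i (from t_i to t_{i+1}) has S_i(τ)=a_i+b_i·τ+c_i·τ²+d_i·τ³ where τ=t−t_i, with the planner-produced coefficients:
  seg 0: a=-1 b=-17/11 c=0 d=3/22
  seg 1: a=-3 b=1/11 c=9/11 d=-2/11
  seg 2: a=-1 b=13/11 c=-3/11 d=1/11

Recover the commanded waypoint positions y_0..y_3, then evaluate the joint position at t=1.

y_0 = S_0(0) = a_0 = -1
y_1 = S_1(0) = a_1 = -3
y_2 = S_2(0) = a_2 = -1
y_3 = S_2(1) = 0
t_q=1 is in segment 0 (τ=1); S_0(τ)=-53/22

y_0=-1 y_1=-3 y_2=-1 y_3=0
S(1) = -53/22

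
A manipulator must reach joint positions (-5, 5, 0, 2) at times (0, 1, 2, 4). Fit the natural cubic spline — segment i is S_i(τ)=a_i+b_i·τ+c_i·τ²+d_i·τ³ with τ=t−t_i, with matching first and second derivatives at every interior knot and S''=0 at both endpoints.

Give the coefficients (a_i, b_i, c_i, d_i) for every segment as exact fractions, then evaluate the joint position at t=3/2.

Δ: Δ0=10, Δ1=-5, Δ2=1
row 1: diag=4, rhs=-90; c'=1/4, d'=-45/2
row 2: denom=6−1·1/4=23/4; d'=(36−1·-45/2)/(23/4)=234/23
back: M2=234/23
back: M1=-45/2−1/4·234/23=-576/23
M: M0=0, M1=-576/23, M2=234/23, M3=0
seg 0: a=-5, c=M0/2=0, d=(M1−M0)/(6·1)=-96/23, b=Δ0−h0·(2M0+M1)/6=326/23
seg 1: a=5, c=M1/2=-288/23, d=(M2−M1)/(6·1)=135/23, b=Δ1−h1·(2M1+M2)/6=38/23
seg 2: a=0, c=M2/2=117/23, d=(M3−M2)/(6·2)=-39/46, b=Δ2−h2·(2M2+M3)/6=-133/23
t_q=3/2 → seg 1, τ=1/2; S=5+38/23·τ+-288/23·τ²+135/23·τ³=631/184

  seg 0: a=-5 b=326/23 c=0 d=-96/23
  seg 1: a=5 b=38/23 c=-288/23 d=135/23
  seg 2: a=0 b=-133/23 c=117/23 d=-39/46
S(3/2) = 631/184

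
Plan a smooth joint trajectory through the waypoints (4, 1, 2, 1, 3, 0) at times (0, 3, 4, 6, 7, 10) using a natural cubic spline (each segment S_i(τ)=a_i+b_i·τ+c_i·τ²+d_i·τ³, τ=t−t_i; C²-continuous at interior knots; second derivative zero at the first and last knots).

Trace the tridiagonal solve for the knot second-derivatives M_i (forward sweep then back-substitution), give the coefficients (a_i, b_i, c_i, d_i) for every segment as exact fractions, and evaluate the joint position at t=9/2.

  seg 0: a=4 b=-845/434 c=0 d=137/1302
  seg 1: a=1 b=194/217 c=411/434 d=-365/434
  seg 2: a=2 b=115/434 c=-342/217 d=37/62
  seg 3: a=1 b=487/434 c=435/217 d=-489/434
  seg 4: a=3 b=380/217 c=-597/434 d=199/1302
S(9/2) = 6295/3472

Δ: Δ0=-1, Δ1=1, Δ2=-1/2, Δ3=2, Δ4=-1
row 1: diag=8, rhs=12; c'=1/8, d'=3/2
row 2: denom=6−1·1/8=47/8; d'=(-9−1·3/2)/(47/8)=-84/47
row 3: denom=6−2·16/47=250/47; d'=(15−2·-84/47)/(250/47)=873/250
row 4: denom=8−1·47/250=1953/250; d'=(-18−1·873/250)/(1953/250)=-597/217
back: M4=-597/217
back: M3=873/250−47/250·-597/217=870/217
back: M2=-84/47−16/47·870/217=-684/217
back: M1=3/2−1/8·-684/217=411/217
M: M0=0, M1=411/217, M2=-684/217, M3=870/217, M4=-597/217, M5=0
seg 0: a=4, c=M0/2=0, d=(M1−M0)/(6·3)=137/1302, b=Δ0−h0·(2M0+M1)/6=-845/434
seg 1: a=1, c=M1/2=411/434, d=(M2−M1)/(6·1)=-365/434, b=Δ1−h1·(2M1+M2)/6=194/217
seg 2: a=2, c=M2/2=-342/217, d=(M3−M2)/(6·2)=37/62, b=Δ2−h2·(2M2+M3)/6=115/434
seg 3: a=1, c=M3/2=435/217, d=(M4−M3)/(6·1)=-489/434, b=Δ3−h3·(2M3+M4)/6=487/434
seg 4: a=3, c=M4/2=-597/434, d=(M5−M4)/(6·3)=199/1302, b=Δ4−h4·(2M4+M5)/6=380/217
t_q=9/2 → seg 2, τ=1/2; S=2+115/434·τ+-342/217·τ²+37/62·τ³=6295/3472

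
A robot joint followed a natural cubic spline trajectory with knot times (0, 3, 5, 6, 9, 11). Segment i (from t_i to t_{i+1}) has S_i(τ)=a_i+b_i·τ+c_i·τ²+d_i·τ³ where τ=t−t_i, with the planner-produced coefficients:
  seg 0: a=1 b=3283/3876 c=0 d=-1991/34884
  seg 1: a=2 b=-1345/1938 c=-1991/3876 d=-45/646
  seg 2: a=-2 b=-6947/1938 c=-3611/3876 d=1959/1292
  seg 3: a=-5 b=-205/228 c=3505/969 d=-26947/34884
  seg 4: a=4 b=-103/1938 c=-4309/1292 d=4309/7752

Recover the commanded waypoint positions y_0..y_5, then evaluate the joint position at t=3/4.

y_0 = S_0(0) = a_0 = 1
y_1 = S_1(0) = a_1 = 2
y_2 = S_2(0) = a_2 = -2
y_3 = S_3(0) = a_3 = -5
y_4 = S_4(0) = a_4 = 4
y_5 = S_4(2) = -5
t_q=3/4 is in segment 0 (τ=3/4); S_0(τ)=133225/82688

y_0=1 y_1=2 y_2=-2 y_3=-5 y_4=4 y_5=-5
S(3/4) = 133225/82688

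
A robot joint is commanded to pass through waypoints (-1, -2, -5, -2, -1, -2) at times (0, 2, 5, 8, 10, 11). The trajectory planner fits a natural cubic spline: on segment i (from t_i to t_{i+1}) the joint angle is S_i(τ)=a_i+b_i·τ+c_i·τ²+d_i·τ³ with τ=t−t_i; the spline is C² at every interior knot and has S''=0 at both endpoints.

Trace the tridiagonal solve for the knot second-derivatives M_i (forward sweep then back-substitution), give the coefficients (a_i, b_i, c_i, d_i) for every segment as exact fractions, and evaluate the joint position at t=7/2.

Δ: Δ0=-1/2, Δ1=-1, Δ2=1, Δ3=1/2, Δ4=-1
row 1: diag=10, rhs=-3; c'=3/10, d'=-3/10
row 2: denom=12−3·3/10=111/10; d'=(12−3·-3/10)/(111/10)=43/37
row 3: denom=10−3·10/37=340/37; d'=(-3−3·43/37)/(340/37)=-12/17
row 4: denom=6−2·37/170=473/85; d'=(-9−2·-12/17)/(473/85)=-15/11
back: M4=-15/11
back: M3=-12/17−37/170·-15/11=-9/22
back: M2=43/37−10/37·-9/22=14/11
back: M1=-3/10−3/10·14/11=-15/22
M: M0=0, M1=-15/22, M2=14/11, M3=-9/22, M4=-15/11, M5=0
seg 0: a=-1, c=M0/2=0, d=(M1−M0)/(6·2)=-5/88, b=Δ0−h0·(2M0+M1)/6=-3/11
seg 1: a=-2, c=M1/2=-15/44, d=(M2−M1)/(6·3)=43/396, b=Δ1−h1·(2M1+M2)/6=-21/22
seg 2: a=-5, c=M2/2=7/11, d=(M3−M2)/(6·3)=-37/396, b=Δ2−h2·(2M2+M3)/6=-3/44
seg 3: a=-2, c=M3/2=-9/44, d=(M4−M3)/(6·2)=-7/88, b=Δ3−h3·(2M3+M4)/6=27/22
seg 4: a=-1, c=M4/2=-15/22, d=(M5−M4)/(6·1)=5/22, b=Δ4−h4·(2M4+M5)/6=-6/11
t_q=7/2 → seg 1, τ=3/2; S=-2+-21/22·τ+-15/44·τ²+43/396·τ³=-1349/352

  seg 0: a=-1 b=-3/11 c=0 d=-5/88
  seg 1: a=-2 b=-21/22 c=-15/44 d=43/396
  seg 2: a=-5 b=-3/44 c=7/11 d=-37/396
  seg 3: a=-2 b=27/22 c=-9/44 d=-7/88
  seg 4: a=-1 b=-6/11 c=-15/22 d=5/22
S(7/2) = -1349/352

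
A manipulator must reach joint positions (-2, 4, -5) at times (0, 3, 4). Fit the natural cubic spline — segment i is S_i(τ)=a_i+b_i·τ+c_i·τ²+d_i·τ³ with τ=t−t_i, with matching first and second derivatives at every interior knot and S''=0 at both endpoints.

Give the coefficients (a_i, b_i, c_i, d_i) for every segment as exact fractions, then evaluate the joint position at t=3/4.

Δ: Δ0=2, Δ1=-9
row 1: diag=8, rhs=-66; c'=1/8, d'=-33/4
back: M1=-33/4
M: M0=0, M1=-33/4, M2=0
seg 0: a=-2, c=M0/2=0, d=(M1−M0)/(6·3)=-11/24, b=Δ0−h0·(2M0+M1)/6=49/8
seg 1: a=4, c=M1/2=-33/8, d=(M2−M1)/(6·1)=11/8, b=Δ1−h1·(2M1+M2)/6=-25/4
t_q=3/4 → seg 0, τ=3/4; S=-2+49/8·τ+0·τ²+-11/24·τ³=1229/512

  seg 0: a=-2 b=49/8 c=0 d=-11/24
  seg 1: a=4 b=-25/4 c=-33/8 d=11/8
S(3/4) = 1229/512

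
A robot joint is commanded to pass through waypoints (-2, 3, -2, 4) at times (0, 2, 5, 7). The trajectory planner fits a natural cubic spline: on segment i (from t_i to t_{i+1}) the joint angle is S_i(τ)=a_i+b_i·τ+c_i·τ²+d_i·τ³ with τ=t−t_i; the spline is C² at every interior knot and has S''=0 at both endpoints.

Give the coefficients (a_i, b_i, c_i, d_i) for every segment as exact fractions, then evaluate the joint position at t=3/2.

  seg 0: a=-2 b=2033/546 c=0 d=-167/546
  seg 1: a=3 b=29/546 c=-167/91 d=53/126
  seg 2: a=-2 b=109/273 c=355/182 d=-355/1092
S(3/2) = 531/208

Δ: Δ0=5/2, Δ1=-5/3, Δ2=3
row 1: diag=10, rhs=-25; c'=3/10, d'=-5/2
row 2: denom=10−3·3/10=91/10; d'=(28−3·-5/2)/(91/10)=355/91
back: M2=355/91
back: M1=-5/2−3/10·355/91=-334/91
M: M0=0, M1=-334/91, M2=355/91, M3=0
seg 0: a=-2, c=M0/2=0, d=(M1−M0)/(6·2)=-167/546, b=Δ0−h0·(2M0+M1)/6=2033/546
seg 1: a=3, c=M1/2=-167/91, d=(M2−M1)/(6·3)=53/126, b=Δ1−h1·(2M1+M2)/6=29/546
seg 2: a=-2, c=M2/2=355/182, d=(M3−M2)/(6·2)=-355/1092, b=Δ2−h2·(2M2+M3)/6=109/273
t_q=3/2 → seg 0, τ=3/2; S=-2+2033/546·τ+0·τ²+-167/546·τ³=531/208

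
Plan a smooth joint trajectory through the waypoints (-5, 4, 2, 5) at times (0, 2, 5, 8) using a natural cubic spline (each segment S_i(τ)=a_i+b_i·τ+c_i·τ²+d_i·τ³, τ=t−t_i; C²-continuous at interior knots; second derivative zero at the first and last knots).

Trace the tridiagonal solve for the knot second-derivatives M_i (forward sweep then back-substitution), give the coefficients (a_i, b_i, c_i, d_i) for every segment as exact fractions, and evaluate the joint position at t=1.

  seg 0: a=-5 b=1267/222 c=0 d=-67/222
  seg 1: a=4 b=463/222 c=-67/37 d=595/1998
  seg 2: a=2 b=-82/111 c=193/222 d=-193/1998
S(1) = 15/37

Δ: Δ0=9/2, Δ1=-2/3, Δ2=1
row 1: diag=10, rhs=-31; c'=3/10, d'=-31/10
row 2: denom=12−3·3/10=111/10; d'=(10−3·-31/10)/(111/10)=193/111
back: M2=193/111
back: M1=-31/10−3/10·193/111=-134/37
M: M0=0, M1=-134/37, M2=193/111, M3=0
seg 0: a=-5, c=M0/2=0, d=(M1−M0)/(6·2)=-67/222, b=Δ0−h0·(2M0+M1)/6=1267/222
seg 1: a=4, c=M1/2=-67/37, d=(M2−M1)/(6·3)=595/1998, b=Δ1−h1·(2M1+M2)/6=463/222
seg 2: a=2, c=M2/2=193/222, d=(M3−M2)/(6·3)=-193/1998, b=Δ2−h2·(2M2+M3)/6=-82/111
t_q=1 → seg 0, τ=1; S=-5+1267/222·τ+0·τ²+-67/222·τ³=15/37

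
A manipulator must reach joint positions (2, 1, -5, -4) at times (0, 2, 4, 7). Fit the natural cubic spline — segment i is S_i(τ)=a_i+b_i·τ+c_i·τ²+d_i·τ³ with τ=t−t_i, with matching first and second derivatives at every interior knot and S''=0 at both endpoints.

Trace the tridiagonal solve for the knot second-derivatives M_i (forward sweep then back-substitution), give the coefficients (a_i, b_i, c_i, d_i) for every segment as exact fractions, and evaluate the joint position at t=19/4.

  seg 0: a=2 b=1/3 c=0 d=-5/24
  seg 1: a=1 b=-13/6 c=-5/4 d=5/12
  seg 2: a=-5 b=-13/6 c=5/4 d=-5/36
S(19/4) = -1531/256

Δ: Δ0=-1/2, Δ1=-3, Δ2=1/3
row 1: diag=8, rhs=-15; c'=1/4, d'=-15/8
row 2: denom=10−2·1/4=19/2; d'=(20−2·-15/8)/(19/2)=5/2
back: M2=5/2
back: M1=-15/8−1/4·5/2=-5/2
M: M0=0, M1=-5/2, M2=5/2, M3=0
seg 0: a=2, c=M0/2=0, d=(M1−M0)/(6·2)=-5/24, b=Δ0−h0·(2M0+M1)/6=1/3
seg 1: a=1, c=M1/2=-5/4, d=(M2−M1)/(6·2)=5/12, b=Δ1−h1·(2M1+M2)/6=-13/6
seg 2: a=-5, c=M2/2=5/4, d=(M3−M2)/(6·3)=-5/36, b=Δ2−h2·(2M2+M3)/6=-13/6
t_q=19/4 → seg 2, τ=3/4; S=-5+-13/6·τ+5/4·τ²+-5/36·τ³=-1531/256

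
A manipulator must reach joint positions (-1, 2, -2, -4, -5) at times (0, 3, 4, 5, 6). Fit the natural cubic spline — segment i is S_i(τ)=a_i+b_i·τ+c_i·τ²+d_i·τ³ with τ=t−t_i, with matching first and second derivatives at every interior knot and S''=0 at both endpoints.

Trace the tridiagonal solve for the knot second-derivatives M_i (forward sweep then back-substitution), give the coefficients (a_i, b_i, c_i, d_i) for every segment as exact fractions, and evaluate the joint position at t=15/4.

Δ: Δ0=1, Δ1=-4, Δ2=-2, Δ3=-1
row 1: diag=8, rhs=-30; c'=1/8, d'=-15/4
row 2: denom=4−1·1/8=31/8; d'=(12−1·-15/4)/(31/8)=126/31
row 3: denom=4−1·8/31=116/31; d'=(6−1·126/31)/(116/31)=15/29
back: M3=15/29
back: M2=126/31−8/31·15/29=114/29
back: M1=-15/4−1/8·114/29=-123/29
M: M0=0, M1=-123/29, M2=114/29, M3=15/29, M4=0
seg 0: a=-1, c=M0/2=0, d=(M1−M0)/(6·3)=-41/174, b=Δ0−h0·(2M0+M1)/6=181/58
seg 1: a=2, c=M1/2=-123/58, d=(M2−M1)/(6·1)=79/58, b=Δ1−h1·(2M1+M2)/6=-94/29
seg 2: a=-2, c=M2/2=57/29, d=(M3−M2)/(6·1)=-33/58, b=Δ2−h2·(2M2+M3)/6=-197/58
seg 3: a=-4, c=M3/2=15/58, d=(M4−M3)/(6·1)=-5/58, b=Δ3−h3·(2M3+M4)/6=-34/29
t_q=15/4 → seg 1, τ=3/4; S=2+-94/29·τ+-123/58·τ²+79/58·τ³=-3895/3712

  seg 0: a=-1 b=181/58 c=0 d=-41/174
  seg 1: a=2 b=-94/29 c=-123/58 d=79/58
  seg 2: a=-2 b=-197/58 c=57/29 d=-33/58
  seg 3: a=-4 b=-34/29 c=15/58 d=-5/58
S(15/4) = -3895/3712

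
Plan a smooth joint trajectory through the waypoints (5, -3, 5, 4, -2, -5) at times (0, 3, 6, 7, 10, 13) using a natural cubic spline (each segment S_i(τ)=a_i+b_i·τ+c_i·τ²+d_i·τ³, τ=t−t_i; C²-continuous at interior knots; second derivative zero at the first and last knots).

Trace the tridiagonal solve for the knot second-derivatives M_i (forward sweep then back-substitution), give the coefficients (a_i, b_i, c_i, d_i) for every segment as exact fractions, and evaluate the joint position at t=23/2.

Δ: Δ0=-8/3, Δ1=8/3, Δ2=-1, Δ3=-2, Δ4=-1
row 1: diag=12, rhs=32; c'=1/4, d'=8/3
row 2: denom=8−3·1/4=29/4; d'=(-22−3·8/3)/(29/4)=-120/29
row 3: denom=8−1·4/29=228/29; d'=(-6−1·-120/29)/(228/29)=-9/38
row 4: denom=12−3·29/76=825/76; d'=(6−3·-9/38)/(825/76)=34/55
back: M4=34/55
back: M3=-9/38−29/76·34/55=-26/55
back: M2=-120/29−4/29·-26/55=-224/55
back: M1=8/3−1/4·-224/55=608/165
M: M0=0, M1=608/165, M2=-224/55, M3=-26/55, M4=34/55, M5=0
seg 0: a=5, c=M0/2=0, d=(M1−M0)/(6·3)=304/1485, b=Δ0−h0·(2M0+M1)/6=-248/55
seg 1: a=-3, c=M1/2=304/165, d=(M2−M1)/(6·3)=-128/297, b=Δ1−h1·(2M1+M2)/6=56/55
seg 2: a=5, c=M2/2=-112/55, d=(M3−M2)/(6·1)=3/5, b=Δ2−h2·(2M2+M3)/6=24/55
seg 3: a=4, c=M3/2=-13/55, d=(M4−M3)/(6·3)=2/33, b=Δ3−h3·(2M3+M4)/6=-101/55
seg 4: a=-2, c=M4/2=17/55, d=(M5−M4)/(6·3)=-17/495, b=Δ4−h4·(2M4+M5)/6=-89/55
t_q=23/2 → seg 4, τ=3/2; S=-2+-89/55·τ+17/55·τ²+-17/495·τ³=-1693/440

  seg 0: a=5 b=-248/55 c=0 d=304/1485
  seg 1: a=-3 b=56/55 c=304/165 d=-128/297
  seg 2: a=5 b=24/55 c=-112/55 d=3/5
  seg 3: a=4 b=-101/55 c=-13/55 d=2/33
  seg 4: a=-2 b=-89/55 c=17/55 d=-17/495
S(23/2) = -1693/440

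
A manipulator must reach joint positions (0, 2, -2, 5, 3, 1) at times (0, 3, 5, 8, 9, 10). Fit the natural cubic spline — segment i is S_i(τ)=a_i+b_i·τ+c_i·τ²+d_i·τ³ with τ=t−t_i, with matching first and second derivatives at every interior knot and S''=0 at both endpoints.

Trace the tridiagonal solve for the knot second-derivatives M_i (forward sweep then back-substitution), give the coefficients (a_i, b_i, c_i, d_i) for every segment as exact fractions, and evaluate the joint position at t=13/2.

  seg 0: a=0 b=2527/1308 c=0 d=-1655/11772
  seg 1: a=2 b=-1219/654 c=-1655/1308 d=261/436
  seg 2: a=-2 b=169/654 c=3043/1308 d=-6415/11772
  seg 3: a=5 b=-649/1308 c=-281/109 d=1405/1308
  seg 4: a=3 b=-1589/654 c=281/436 d=-281/1308
S(13/2) = 6219/3488

Δ: Δ0=2/3, Δ1=-2, Δ2=7/3, Δ3=-2, Δ4=-2
row 1: diag=10, rhs=-16; c'=1/5, d'=-8/5
row 2: denom=10−2·1/5=48/5; d'=(26−2·-8/5)/(48/5)=73/24
row 3: denom=8−3·5/16=113/16; d'=(-26−3·73/24)/(113/16)=-562/113
row 4: denom=4−1·16/113=436/113; d'=(0−1·-562/113)/(436/113)=281/218
back: M4=281/218
back: M3=-562/113−16/113·281/218=-562/109
back: M2=73/24−5/16·-562/109=3043/654
back: M1=-8/5−1/5·3043/654=-1655/654
M: M0=0, M1=-1655/654, M2=3043/654, M3=-562/109, M4=281/218, M5=0
seg 0: a=0, c=M0/2=0, d=(M1−M0)/(6·3)=-1655/11772, b=Δ0−h0·(2M0+M1)/6=2527/1308
seg 1: a=2, c=M1/2=-1655/1308, d=(M2−M1)/(6·2)=261/436, b=Δ1−h1·(2M1+M2)/6=-1219/654
seg 2: a=-2, c=M2/2=3043/1308, d=(M3−M2)/(6·3)=-6415/11772, b=Δ2−h2·(2M2+M3)/6=169/654
seg 3: a=5, c=M3/2=-281/109, d=(M4−M3)/(6·1)=1405/1308, b=Δ3−h3·(2M3+M4)/6=-649/1308
seg 4: a=3, c=M4/2=281/436, d=(M5−M4)/(6·1)=-281/1308, b=Δ4−h4·(2M4+M5)/6=-1589/654
t_q=13/2 → seg 2, τ=3/2; S=-2+169/654·τ+3043/1308·τ²+-6415/11772·τ³=6219/3488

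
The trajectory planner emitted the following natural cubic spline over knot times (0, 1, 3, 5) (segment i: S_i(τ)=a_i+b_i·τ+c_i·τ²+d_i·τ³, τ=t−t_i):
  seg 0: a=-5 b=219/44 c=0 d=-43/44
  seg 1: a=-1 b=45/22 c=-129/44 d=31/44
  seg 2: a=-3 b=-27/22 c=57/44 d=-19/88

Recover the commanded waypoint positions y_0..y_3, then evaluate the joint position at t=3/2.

y_0=-5 y_1=-1 y_2=-3 y_3=-2
S(3/2) = -219/352

y_0 = S_0(0) = a_0 = -5
y_1 = S_1(0) = a_1 = -1
y_2 = S_2(0) = a_2 = -3
y_3 = S_2(2) = -2
t_q=3/2 is in segment 1 (τ=1/2); S_1(τ)=-219/352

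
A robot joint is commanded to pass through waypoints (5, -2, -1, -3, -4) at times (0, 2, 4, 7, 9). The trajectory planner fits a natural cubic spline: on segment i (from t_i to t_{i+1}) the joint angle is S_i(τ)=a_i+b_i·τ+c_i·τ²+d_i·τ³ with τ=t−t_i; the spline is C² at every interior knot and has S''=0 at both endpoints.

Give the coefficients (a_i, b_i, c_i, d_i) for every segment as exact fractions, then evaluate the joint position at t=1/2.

Δ: Δ0=-7/2, Δ1=1/2, Δ2=-2/3, Δ3=-1/2
row 1: diag=8, rhs=24; c'=1/4, d'=3
row 2: denom=10−2·1/4=19/2; d'=(-7−2·3)/(19/2)=-26/19
row 3: denom=10−3·6/19=172/19; d'=(1−3·-26/19)/(172/19)=97/172
back: M3=97/172
back: M2=-26/19−6/19·97/172=-133/86
back: M1=3−1/4·-133/86=1165/344
M: M0=0, M1=1165/344, M2=-133/86, M3=97/172, M4=0
seg 0: a=5, c=M0/2=0, d=(M1−M0)/(6·2)=1165/4128, b=Δ0−h0·(2M0+M1)/6=-4777/1032
seg 1: a=-2, c=M1/2=1165/688, d=(M2−M1)/(6·2)=-1697/4128, b=Δ1−h1·(2M1+M2)/6=-641/516
seg 2: a=-1, c=M2/2=-133/172, d=(M3−M2)/(6·3)=121/1032, b=Δ2−h2·(2M2+M3)/6=617/1032
seg 3: a=-3, c=M3/2=97/344, d=(M4−M3)/(6·2)=-97/2064, b=Δ3−h3·(2M3+M4)/6=-113/129
t_q=1/2 → seg 0, τ=1/2; S=5+-4777/1032·τ+0·τ²+1165/4128·τ³=29951/11008

  seg 0: a=5 b=-4777/1032 c=0 d=1165/4128
  seg 1: a=-2 b=-641/516 c=1165/688 d=-1697/4128
  seg 2: a=-1 b=617/1032 c=-133/172 d=121/1032
  seg 3: a=-3 b=-113/129 c=97/344 d=-97/2064
S(1/2) = 29951/11008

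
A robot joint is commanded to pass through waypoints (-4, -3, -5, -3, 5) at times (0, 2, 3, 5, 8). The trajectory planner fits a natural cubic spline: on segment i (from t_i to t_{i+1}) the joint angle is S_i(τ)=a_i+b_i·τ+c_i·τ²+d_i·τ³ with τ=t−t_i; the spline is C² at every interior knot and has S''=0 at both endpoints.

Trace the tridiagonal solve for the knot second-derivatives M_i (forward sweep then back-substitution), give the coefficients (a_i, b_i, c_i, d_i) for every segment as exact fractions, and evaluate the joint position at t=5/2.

Δ: Δ0=1/2, Δ1=-2, Δ2=1, Δ3=8/3
row 1: diag=6, rhs=-15; c'=1/6, d'=-5/2
row 2: denom=6−1·1/6=35/6; d'=(18−1·-5/2)/(35/6)=123/35
row 3: denom=10−2·12/35=326/35; d'=(10−2·123/35)/(326/35)=52/163
back: M3=52/163
back: M2=123/35−12/35·52/163=555/163
back: M1=-5/2−1/6·555/163=-500/163
M: M0=0, M1=-500/163, M2=555/163, M3=52/163, M4=0
seg 0: a=-4, c=M0/2=0, d=(M1−M0)/(6·2)=-125/489, b=Δ0−h0·(2M0+M1)/6=1489/978
seg 1: a=-3, c=M1/2=-250/163, d=(M2−M1)/(6·1)=1055/978, b=Δ1−h1·(2M1+M2)/6=-1511/978
seg 2: a=-5, c=M2/2=555/326, d=(M3−M2)/(6·2)=-503/1956, b=Δ2−h2·(2M2+M3)/6=-673/489
seg 3: a=-3, c=M3/2=26/163, d=(M4−M3)/(6·3)=-26/1467, b=Δ3−h3·(2M3+M4)/6=1148/489
t_q=5/2 → seg 1, τ=1/2; S=-3+-1511/978·τ+-250/163·τ²+1055/978·τ³=-10487/2608

  seg 0: a=-4 b=1489/978 c=0 d=-125/489
  seg 1: a=-3 b=-1511/978 c=-250/163 d=1055/978
  seg 2: a=-5 b=-673/489 c=555/326 d=-503/1956
  seg 3: a=-3 b=1148/489 c=26/163 d=-26/1467
S(5/2) = -10487/2608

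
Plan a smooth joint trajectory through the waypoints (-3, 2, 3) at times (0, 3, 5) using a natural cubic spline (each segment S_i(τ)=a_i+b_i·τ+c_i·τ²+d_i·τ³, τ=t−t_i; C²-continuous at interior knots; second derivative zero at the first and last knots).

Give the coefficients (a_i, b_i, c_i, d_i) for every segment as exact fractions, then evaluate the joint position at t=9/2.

  seg 0: a=-3 b=121/60 c=0 d=-7/180
  seg 1: a=2 b=29/30 c=-7/20 d=7/120
S(9/2) = 183/64

Δ: Δ0=5/3, Δ1=1/2
row 1: diag=10, rhs=-7; c'=1/5, d'=-7/10
back: M1=-7/10
M: M0=0, M1=-7/10, M2=0
seg 0: a=-3, c=M0/2=0, d=(M1−M0)/(6·3)=-7/180, b=Δ0−h0·(2M0+M1)/6=121/60
seg 1: a=2, c=M1/2=-7/20, d=(M2−M1)/(6·2)=7/120, b=Δ1−h1·(2M1+M2)/6=29/30
t_q=9/2 → seg 1, τ=3/2; S=2+29/30·τ+-7/20·τ²+7/120·τ³=183/64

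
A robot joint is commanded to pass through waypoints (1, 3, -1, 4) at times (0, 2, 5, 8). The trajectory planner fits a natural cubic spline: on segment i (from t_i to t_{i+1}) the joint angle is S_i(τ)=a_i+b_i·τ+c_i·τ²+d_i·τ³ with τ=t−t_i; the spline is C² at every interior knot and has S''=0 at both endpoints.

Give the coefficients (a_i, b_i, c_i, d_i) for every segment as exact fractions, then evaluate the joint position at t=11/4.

Δ: Δ0=1, Δ1=-4/3, Δ2=5/3
row 1: diag=10, rhs=-14; c'=3/10, d'=-7/5
row 2: denom=12−3·3/10=111/10; d'=(18−3·-7/5)/(111/10)=2
back: M2=2
back: M1=-7/5−3/10·2=-2
M: M0=0, M1=-2, M2=2, M3=0
seg 0: a=1, c=M0/2=0, d=(M1−M0)/(6·2)=-1/6, b=Δ0−h0·(2M0+M1)/6=5/3
seg 1: a=3, c=M1/2=-1, d=(M2−M1)/(6·3)=2/9, b=Δ1−h1·(2M1+M2)/6=-1/3
seg 2: a=-1, c=M2/2=1, d=(M3−M2)/(6·3)=-1/9, b=Δ2−h2·(2M2+M3)/6=-1/3
t_q=11/4 → seg 1, τ=3/4; S=3+-1/3·τ+-1·τ²+2/9·τ³=73/32

  seg 0: a=1 b=5/3 c=0 d=-1/6
  seg 1: a=3 b=-1/3 c=-1 d=2/9
  seg 2: a=-1 b=-1/3 c=1 d=-1/9
S(11/4) = 73/32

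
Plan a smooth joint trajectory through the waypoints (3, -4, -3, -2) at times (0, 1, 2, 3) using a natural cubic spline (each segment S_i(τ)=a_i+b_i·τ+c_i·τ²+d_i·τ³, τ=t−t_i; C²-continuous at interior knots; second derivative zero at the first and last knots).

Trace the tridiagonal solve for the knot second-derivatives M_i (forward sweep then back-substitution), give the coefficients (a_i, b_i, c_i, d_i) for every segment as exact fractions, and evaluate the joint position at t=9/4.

Δ: Δ0=-7, Δ1=1, Δ2=1
row 1: diag=4, rhs=48; c'=1/4, d'=12
row 2: denom=4−1·1/4=15/4; d'=(0−1·12)/(15/4)=-16/5
back: M2=-16/5
back: M1=12−1/4·-16/5=64/5
M: M0=0, M1=64/5, M2=-16/5, M3=0
seg 0: a=3, c=M0/2=0, d=(M1−M0)/(6·1)=32/15, b=Δ0−h0·(2M0+M1)/6=-137/15
seg 1: a=-4, c=M1/2=32/5, d=(M2−M1)/(6·1)=-8/3, b=Δ1−h1·(2M1+M2)/6=-41/15
seg 2: a=-3, c=M2/2=-8/5, d=(M3−M2)/(6·1)=8/15, b=Δ2−h2·(2M2+M3)/6=31/15
t_q=9/4 → seg 2, τ=1/4; S=-3+31/15·τ+-8/5·τ²+8/15·τ³=-103/40

  seg 0: a=3 b=-137/15 c=0 d=32/15
  seg 1: a=-4 b=-41/15 c=32/5 d=-8/3
  seg 2: a=-3 b=31/15 c=-8/5 d=8/15
S(9/4) = -103/40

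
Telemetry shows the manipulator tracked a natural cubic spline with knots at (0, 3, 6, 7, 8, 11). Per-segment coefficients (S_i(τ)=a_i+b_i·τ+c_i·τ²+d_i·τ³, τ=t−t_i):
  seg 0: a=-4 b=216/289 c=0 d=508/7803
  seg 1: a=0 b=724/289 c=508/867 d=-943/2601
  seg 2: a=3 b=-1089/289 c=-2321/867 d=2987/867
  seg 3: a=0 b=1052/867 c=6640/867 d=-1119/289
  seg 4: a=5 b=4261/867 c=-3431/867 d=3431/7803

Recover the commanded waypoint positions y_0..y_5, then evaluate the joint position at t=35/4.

y_0 = S_0(0) = a_0 = -4
y_1 = S_1(0) = a_1 = 0
y_2 = S_2(0) = a_2 = 3
y_3 = S_3(0) = a_3 = 0
y_4 = S_4(0) = a_4 = 5
y_5 = S_4(3) = -4
t_q=35/4 is in segment 4 (τ=3/4); S_4(τ)=122915/18496

y_0=-4 y_1=0 y_2=3 y_3=0 y_4=5 y_5=-4
S(35/4) = 122915/18496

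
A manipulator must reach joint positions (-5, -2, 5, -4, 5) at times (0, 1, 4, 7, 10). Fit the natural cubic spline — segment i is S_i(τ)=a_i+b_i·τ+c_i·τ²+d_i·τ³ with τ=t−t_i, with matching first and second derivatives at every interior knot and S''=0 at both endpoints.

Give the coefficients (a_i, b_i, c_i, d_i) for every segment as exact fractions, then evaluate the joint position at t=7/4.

  seg 0: a=-5 b=230/81 c=0 d=13/81
  seg 1: a=-2 b=269/81 c=13/27 d=-197/729
  seg 2: a=5 b=-88/81 c=-158/81 d=319/729
  seg 3: a=-4 b=-79/81 c=161/81 d=-161/729
S(7/4) = 373/576

Δ: Δ0=3, Δ1=7/3, Δ2=-3, Δ3=3
row 1: diag=8, rhs=-4; c'=3/8, d'=-1/2
row 2: denom=12−3·3/8=87/8; d'=(-32−3·-1/2)/(87/8)=-244/87
row 3: denom=12−3·8/29=324/29; d'=(36−3·-244/87)/(324/29)=322/81
back: M3=322/81
back: M2=-244/87−8/29·322/81=-316/81
back: M1=-1/2−3/8·-316/81=26/27
M: M0=0, M1=26/27, M2=-316/81, M3=322/81, M4=0
seg 0: a=-5, c=M0/2=0, d=(M1−M0)/(6·1)=13/81, b=Δ0−h0·(2M0+M1)/6=230/81
seg 1: a=-2, c=M1/2=13/27, d=(M2−M1)/(6·3)=-197/729, b=Δ1−h1·(2M1+M2)/6=269/81
seg 2: a=5, c=M2/2=-158/81, d=(M3−M2)/(6·3)=319/729, b=Δ2−h2·(2M2+M3)/6=-88/81
seg 3: a=-4, c=M3/2=161/81, d=(M4−M3)/(6·3)=-161/729, b=Δ3−h3·(2M3+M4)/6=-79/81
t_q=7/4 → seg 1, τ=3/4; S=-2+269/81·τ+13/27·τ²+-197/729·τ³=373/576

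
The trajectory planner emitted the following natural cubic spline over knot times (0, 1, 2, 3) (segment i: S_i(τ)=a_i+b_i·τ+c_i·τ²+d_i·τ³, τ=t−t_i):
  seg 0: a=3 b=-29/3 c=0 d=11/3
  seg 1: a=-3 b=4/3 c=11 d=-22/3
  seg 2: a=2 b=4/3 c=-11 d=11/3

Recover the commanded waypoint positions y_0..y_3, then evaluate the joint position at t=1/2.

y_0=3 y_1=-3 y_2=2 y_3=-4
S(1/2) = -11/8

y_0 = S_0(0) = a_0 = 3
y_1 = S_1(0) = a_1 = -3
y_2 = S_2(0) = a_2 = 2
y_3 = S_2(1) = -4
t_q=1/2 is in segment 0 (τ=1/2); S_0(τ)=-11/8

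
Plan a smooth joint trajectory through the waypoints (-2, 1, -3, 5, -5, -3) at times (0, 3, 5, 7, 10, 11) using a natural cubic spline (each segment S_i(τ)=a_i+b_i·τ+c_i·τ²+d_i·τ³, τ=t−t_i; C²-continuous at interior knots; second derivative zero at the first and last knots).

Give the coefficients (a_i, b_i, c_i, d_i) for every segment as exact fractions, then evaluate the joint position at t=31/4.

Δ: Δ0=1, Δ1=-2, Δ2=4, Δ3=-10/3, Δ4=2
row 1: diag=10, rhs=-18; c'=1/5, d'=-9/5
row 2: denom=8−2·1/5=38/5; d'=(36−2·-9/5)/(38/5)=99/19
row 3: denom=10−2·5/19=180/19; d'=(-44−2·99/19)/(180/19)=-517/90
row 4: denom=8−3·19/60=141/20; d'=(32−3·-517/90)/(141/20)=2954/423
back: M4=2954/423
back: M3=-517/90−19/60·2954/423=-10096/1269
back: M2=99/19−5/19·-10096/1269=9269/1269
back: M1=-9/5−1/5·9269/1269=-4138/1269
M: M0=0, M1=-4138/1269, M2=9269/1269, M3=-10096/1269, M4=2954/423, M5=0
seg 0: a=-2, c=M0/2=0, d=(M1−M0)/(6·3)=-2069/11421, b=Δ0−h0·(2M0+M1)/6=3338/1269
seg 1: a=1, c=M1/2=-2069/1269, d=(M2−M1)/(6·2)=4469/5076, b=Δ1−h1·(2M1+M2)/6=-2869/1269
seg 2: a=-3, c=M2/2=9269/2538, d=(M3−M2)/(6·2)=-6455/5076, b=Δ2−h2·(2M2+M3)/6=754/423
seg 3: a=5, c=M3/2=-5048/1269, d=(M4−M3)/(6·3)=9479/11421, b=Δ3−h3·(2M3+M4)/6=1435/1269
seg 4: a=-5, c=M4/2=1477/423, d=(M5−M4)/(6·1)=-1477/1269, b=Δ4−h4·(2M4+M5)/6=-416/1269
t_q=31/4 → seg 3, τ=3/4; S=5+1435/1269·τ+-5048/1269·τ²+9479/11421·τ³=35741/9024

  seg 0: a=-2 b=3338/1269 c=0 d=-2069/11421
  seg 1: a=1 b=-2869/1269 c=-2069/1269 d=4469/5076
  seg 2: a=-3 b=754/423 c=9269/2538 d=-6455/5076
  seg 3: a=5 b=1435/1269 c=-5048/1269 d=9479/11421
  seg 4: a=-5 b=-416/1269 c=1477/423 d=-1477/1269
S(31/4) = 35741/9024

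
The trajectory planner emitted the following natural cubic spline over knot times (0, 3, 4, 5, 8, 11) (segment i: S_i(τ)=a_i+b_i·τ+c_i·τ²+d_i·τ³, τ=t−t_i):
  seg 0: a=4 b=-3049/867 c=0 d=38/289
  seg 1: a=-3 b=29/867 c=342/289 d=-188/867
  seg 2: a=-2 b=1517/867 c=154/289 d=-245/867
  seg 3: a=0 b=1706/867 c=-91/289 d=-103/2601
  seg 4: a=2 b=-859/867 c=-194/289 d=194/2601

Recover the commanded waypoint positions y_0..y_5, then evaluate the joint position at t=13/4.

y_0=4 y_1=-3 y_2=-2 y_3=0 y_4=2 y_5=-5
S(13/4) = -13507/4624

y_0 = S_0(0) = a_0 = 4
y_1 = S_1(0) = a_1 = -3
y_2 = S_2(0) = a_2 = -2
y_3 = S_3(0) = a_3 = 0
y_4 = S_4(0) = a_4 = 2
y_5 = S_4(3) = -5
t_q=13/4 is in segment 1 (τ=1/4); S_1(τ)=-13507/4624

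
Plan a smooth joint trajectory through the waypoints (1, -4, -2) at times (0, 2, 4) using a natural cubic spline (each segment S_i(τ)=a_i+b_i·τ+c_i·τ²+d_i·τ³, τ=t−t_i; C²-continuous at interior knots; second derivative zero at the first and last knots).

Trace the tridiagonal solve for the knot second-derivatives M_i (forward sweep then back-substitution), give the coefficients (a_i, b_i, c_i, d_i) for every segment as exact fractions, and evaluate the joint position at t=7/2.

Δ: Δ0=-5/2, Δ1=1
row 1: diag=8, rhs=21; c'=1/4, d'=21/8
back: M1=21/8
M: M0=0, M1=21/8, M2=0
seg 0: a=1, c=M0/2=0, d=(M1−M0)/(6·2)=7/32, b=Δ0−h0·(2M0+M1)/6=-27/8
seg 1: a=-4, c=M1/2=21/16, d=(M2−M1)/(6·2)=-7/32, b=Δ1−h1·(2M1+M2)/6=-3/4
t_q=7/2 → seg 1, τ=3/2; S=-4+-3/4·τ+21/16·τ²+-7/32·τ³=-745/256

  seg 0: a=1 b=-27/8 c=0 d=7/32
  seg 1: a=-4 b=-3/4 c=21/16 d=-7/32
S(7/2) = -745/256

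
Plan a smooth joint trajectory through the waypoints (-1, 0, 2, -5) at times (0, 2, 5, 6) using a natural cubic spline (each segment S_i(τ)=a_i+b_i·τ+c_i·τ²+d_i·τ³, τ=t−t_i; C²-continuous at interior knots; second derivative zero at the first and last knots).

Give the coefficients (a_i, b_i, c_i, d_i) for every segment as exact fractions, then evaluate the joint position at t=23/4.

  seg 0: a=-1 b=-79/426 c=0 d=73/426
  seg 1: a=0 b=797/426 c=73/71 d=-203/426
  seg 2: a=2 b=-1028/213 c=-463/142 d=463/426
S(23/4) = -27221/9088

Δ: Δ0=1/2, Δ1=2/3, Δ2=-7
row 1: diag=10, rhs=1; c'=3/10, d'=1/10
row 2: denom=8−3·3/10=71/10; d'=(-46−3·1/10)/(71/10)=-463/71
back: M2=-463/71
back: M1=1/10−3/10·-463/71=146/71
M: M0=0, M1=146/71, M2=-463/71, M3=0
seg 0: a=-1, c=M0/2=0, d=(M1−M0)/(6·2)=73/426, b=Δ0−h0·(2M0+M1)/6=-79/426
seg 1: a=0, c=M1/2=73/71, d=(M2−M1)/(6·3)=-203/426, b=Δ1−h1·(2M1+M2)/6=797/426
seg 2: a=2, c=M2/2=-463/142, d=(M3−M2)/(6·1)=463/426, b=Δ2−h2·(2M2+M3)/6=-1028/213
t_q=23/4 → seg 2, τ=3/4; S=2+-1028/213·τ+-463/142·τ²+463/426·τ³=-27221/9088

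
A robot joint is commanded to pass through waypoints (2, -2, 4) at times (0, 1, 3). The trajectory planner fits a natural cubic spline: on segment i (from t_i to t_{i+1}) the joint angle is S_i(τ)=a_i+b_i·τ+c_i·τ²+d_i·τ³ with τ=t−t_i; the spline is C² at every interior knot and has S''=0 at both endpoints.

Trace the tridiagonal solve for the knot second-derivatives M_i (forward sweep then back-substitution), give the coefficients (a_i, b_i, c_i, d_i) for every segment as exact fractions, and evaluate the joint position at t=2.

Δ: Δ0=-4, Δ1=3
row 1: diag=6, rhs=42; c'=1/3, d'=7
back: M1=7
M: M0=0, M1=7, M2=0
seg 0: a=2, c=M0/2=0, d=(M1−M0)/(6·1)=7/6, b=Δ0−h0·(2M0+M1)/6=-31/6
seg 1: a=-2, c=M1/2=7/2, d=(M2−M1)/(6·2)=-7/12, b=Δ1−h1·(2M1+M2)/6=-5/3
t_q=2 → seg 1, τ=1; S=-2+-5/3·τ+7/2·τ²+-7/12·τ³=-3/4

  seg 0: a=2 b=-31/6 c=0 d=7/6
  seg 1: a=-2 b=-5/3 c=7/2 d=-7/12
S(2) = -3/4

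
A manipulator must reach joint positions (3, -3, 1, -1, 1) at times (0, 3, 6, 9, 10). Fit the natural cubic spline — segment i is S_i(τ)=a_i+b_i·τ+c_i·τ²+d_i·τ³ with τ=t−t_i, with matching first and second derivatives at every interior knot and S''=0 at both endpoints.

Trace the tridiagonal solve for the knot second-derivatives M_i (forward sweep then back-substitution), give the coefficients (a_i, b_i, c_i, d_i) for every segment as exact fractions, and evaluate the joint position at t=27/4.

Δ: Δ0=-2, Δ1=4/3, Δ2=-2/3, Δ3=2
row 1: diag=12, rhs=20; c'=1/4, d'=5/3
row 2: denom=12−3·1/4=45/4; d'=(-12−3·5/3)/(45/4)=-68/45
row 3: denom=8−3·4/15=36/5; d'=(16−3·-68/45)/(36/5)=77/27
back: M3=77/27
back: M2=-68/45−4/15·77/27=-184/81
back: M1=5/3−1/4·-184/81=181/81
M: M0=0, M1=181/81, M2=-184/81, M3=77/27, M4=0
seg 0: a=3, c=M0/2=0, d=(M1−M0)/(6·3)=181/1458, b=Δ0−h0·(2M0+M1)/6=-505/162
seg 1: a=-3, c=M1/2=181/162, d=(M2−M1)/(6·3)=-365/1458, b=Δ1−h1·(2M1+M2)/6=19/81
seg 2: a=1, c=M2/2=-92/81, d=(M3−M2)/(6·3)=415/1458, b=Δ2−h2·(2M2+M3)/6=29/162
seg 3: a=-1, c=M3/2=77/54, d=(M4−M3)/(6·1)=-77/162, b=Δ3−h3·(2M3+M4)/6=85/81
t_q=27/4 → seg 2, τ=3/4; S=1+29/162·τ+-92/81·τ²+415/1458·τ³=709/1152

  seg 0: a=3 b=-505/162 c=0 d=181/1458
  seg 1: a=-3 b=19/81 c=181/162 d=-365/1458
  seg 2: a=1 b=29/162 c=-92/81 d=415/1458
  seg 3: a=-1 b=85/81 c=77/54 d=-77/162
S(27/4) = 709/1152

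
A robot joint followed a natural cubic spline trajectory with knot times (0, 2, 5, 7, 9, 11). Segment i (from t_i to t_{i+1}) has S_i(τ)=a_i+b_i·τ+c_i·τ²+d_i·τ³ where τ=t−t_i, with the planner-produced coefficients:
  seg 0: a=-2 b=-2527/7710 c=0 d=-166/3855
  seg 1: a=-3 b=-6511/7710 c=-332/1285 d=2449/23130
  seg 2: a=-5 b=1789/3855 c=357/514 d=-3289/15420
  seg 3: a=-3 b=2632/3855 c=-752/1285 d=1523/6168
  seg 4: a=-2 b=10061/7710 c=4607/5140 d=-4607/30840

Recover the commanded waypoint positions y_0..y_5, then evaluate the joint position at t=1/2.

y_0=-2 y_1=-3 y_2=-5 y_3=-3 y_4=-2 y_5=3
S(1/2) = -1115/514

y_0 = S_0(0) = a_0 = -2
y_1 = S_1(0) = a_1 = -3
y_2 = S_2(0) = a_2 = -5
y_3 = S_3(0) = a_3 = -3
y_4 = S_4(0) = a_4 = -2
y_5 = S_4(2) = 3
t_q=1/2 is in segment 0 (τ=1/2); S_0(τ)=-1115/514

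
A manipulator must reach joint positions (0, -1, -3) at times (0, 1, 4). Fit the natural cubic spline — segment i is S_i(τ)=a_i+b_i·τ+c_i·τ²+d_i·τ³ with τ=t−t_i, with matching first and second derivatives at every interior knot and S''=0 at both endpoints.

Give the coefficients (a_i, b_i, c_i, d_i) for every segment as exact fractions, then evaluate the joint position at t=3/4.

Δ: Δ0=-1, Δ1=-2/3
row 1: diag=8, rhs=2; c'=3/8, d'=1/4
back: M1=1/4
M: M0=0, M1=1/4, M2=0
seg 0: a=0, c=M0/2=0, d=(M1−M0)/(6·1)=1/24, b=Δ0−h0·(2M0+M1)/6=-25/24
seg 1: a=-1, c=M1/2=1/8, d=(M2−M1)/(6·3)=-1/72, b=Δ1−h1·(2M1+M2)/6=-11/12
t_q=3/4 → seg 0, τ=3/4; S=0+-25/24·τ+0·τ²+1/24·τ³=-391/512

  seg 0: a=0 b=-25/24 c=0 d=1/24
  seg 1: a=-1 b=-11/12 c=1/8 d=-1/72
S(3/4) = -391/512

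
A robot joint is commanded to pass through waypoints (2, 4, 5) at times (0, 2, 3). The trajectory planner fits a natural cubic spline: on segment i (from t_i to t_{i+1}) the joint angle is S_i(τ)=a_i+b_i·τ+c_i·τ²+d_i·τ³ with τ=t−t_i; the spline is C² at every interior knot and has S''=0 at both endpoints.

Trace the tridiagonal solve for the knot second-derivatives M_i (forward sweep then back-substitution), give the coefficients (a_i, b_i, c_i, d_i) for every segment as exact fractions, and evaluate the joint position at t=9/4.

Δ: Δ0=1, Δ1=1
row 1: diag=6, rhs=0; c'=1/6, d'=0
back: M1=0
M: M0=0, M1=0, M2=0
seg 0: a=2, c=M0/2=0, d=(M1−M0)/(6·2)=0, b=Δ0−h0·(2M0+M1)/6=1
seg 1: a=4, c=M1/2=0, d=(M2−M1)/(6·1)=0, b=Δ1−h1·(2M1+M2)/6=1
t_q=9/4 → seg 1, τ=1/4; S=4+1·τ+0·τ²+0·τ³=17/4

  seg 0: a=2 b=1 c=0 d=0
  seg 1: a=4 b=1 c=0 d=0
S(9/4) = 17/4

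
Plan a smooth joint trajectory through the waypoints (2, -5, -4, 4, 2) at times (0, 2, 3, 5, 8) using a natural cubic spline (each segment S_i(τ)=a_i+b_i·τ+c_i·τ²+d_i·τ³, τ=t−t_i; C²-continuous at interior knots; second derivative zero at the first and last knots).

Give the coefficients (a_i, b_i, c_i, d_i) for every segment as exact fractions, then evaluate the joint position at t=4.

  seg 0: a=2 b=-4699/978 c=0 d=319/978
  seg 1: a=-5 b=-871/978 c=319/163 d=-65/978
  seg 2: a=-4 b=1381/489 c=573/326 d=-286/489
  seg 3: a=4 b=1387/489 c=-571/326 d=571/2934
S(4) = -1/326

Δ: Δ0=-7/2, Δ1=1, Δ2=4, Δ3=-2/3
row 1: diag=6, rhs=27; c'=1/6, d'=9/2
row 2: denom=6−1·1/6=35/6; d'=(18−1·9/2)/(35/6)=81/35
row 3: denom=10−2·12/35=326/35; d'=(-28−2·81/35)/(326/35)=-571/163
back: M3=-571/163
back: M2=81/35−12/35·-571/163=573/163
back: M1=9/2−1/6·573/163=638/163
M: M0=0, M1=638/163, M2=573/163, M3=-571/163, M4=0
seg 0: a=2, c=M0/2=0, d=(M1−M0)/(6·2)=319/978, b=Δ0−h0·(2M0+M1)/6=-4699/978
seg 1: a=-5, c=M1/2=319/163, d=(M2−M1)/(6·1)=-65/978, b=Δ1−h1·(2M1+M2)/6=-871/978
seg 2: a=-4, c=M2/2=573/326, d=(M3−M2)/(6·2)=-286/489, b=Δ2−h2·(2M2+M3)/6=1381/489
seg 3: a=4, c=M3/2=-571/326, d=(M4−M3)/(6·3)=571/2934, b=Δ3−h3·(2M3+M4)/6=1387/489
t_q=4 → seg 2, τ=1; S=-4+1381/489·τ+573/326·τ²+-286/489·τ³=-1/326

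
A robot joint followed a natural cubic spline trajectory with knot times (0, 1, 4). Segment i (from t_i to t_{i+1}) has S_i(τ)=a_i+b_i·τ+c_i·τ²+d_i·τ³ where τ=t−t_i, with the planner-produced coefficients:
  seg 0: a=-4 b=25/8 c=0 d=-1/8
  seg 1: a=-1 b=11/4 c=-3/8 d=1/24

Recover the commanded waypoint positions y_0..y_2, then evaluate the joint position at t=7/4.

y_0=-4 y_1=-1 y_2=5
S(7/4) = 445/512

y_0 = S_0(0) = a_0 = -4
y_1 = S_1(0) = a_1 = -1
y_2 = S_1(3) = 5
t_q=7/4 is in segment 1 (τ=3/4); S_1(τ)=445/512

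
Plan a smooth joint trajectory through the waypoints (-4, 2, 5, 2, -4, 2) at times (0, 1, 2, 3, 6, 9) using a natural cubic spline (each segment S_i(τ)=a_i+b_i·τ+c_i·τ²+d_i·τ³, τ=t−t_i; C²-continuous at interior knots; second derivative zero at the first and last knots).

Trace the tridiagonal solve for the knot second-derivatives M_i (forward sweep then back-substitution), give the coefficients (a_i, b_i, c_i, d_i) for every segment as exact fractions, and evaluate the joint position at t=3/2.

  seg 0: a=-4 b=2676/419 c=0 d=-162/419
  seg 1: a=2 b=2190/419 c=-486/419 d=-447/419
  seg 2: a=5 b=-123/419 c=-1827/419 d=693/419
  seg 3: a=2 b=-1698/419 c=252/419 d=104/3771
  seg 4: a=-4 b=126/419 c=356/419 d=-356/3771
S(3/2) = 14045/3352

Δ: Δ0=6, Δ1=3, Δ2=-3, Δ3=-2, Δ4=2
row 1: diag=4, rhs=-18; c'=1/4, d'=-9/2
row 2: denom=4−1·1/4=15/4; d'=(-36−1·-9/2)/(15/4)=-42/5
row 3: denom=8−1·4/15=116/15; d'=(6−1·-42/5)/(116/15)=54/29
row 4: denom=12−3·45/116=1257/116; d'=(24−3·54/29)/(1257/116)=712/419
back: M4=712/419
back: M3=54/29−45/116·712/419=504/419
back: M2=-42/5−4/15·504/419=-3654/419
back: M1=-9/2−1/4·-3654/419=-972/419
M: M0=0, M1=-972/419, M2=-3654/419, M3=504/419, M4=712/419, M5=0
seg 0: a=-4, c=M0/2=0, d=(M1−M0)/(6·1)=-162/419, b=Δ0−h0·(2M0+M1)/6=2676/419
seg 1: a=2, c=M1/2=-486/419, d=(M2−M1)/(6·1)=-447/419, b=Δ1−h1·(2M1+M2)/6=2190/419
seg 2: a=5, c=M2/2=-1827/419, d=(M3−M2)/(6·1)=693/419, b=Δ2−h2·(2M2+M3)/6=-123/419
seg 3: a=2, c=M3/2=252/419, d=(M4−M3)/(6·3)=104/3771, b=Δ3−h3·(2M3+M4)/6=-1698/419
seg 4: a=-4, c=M4/2=356/419, d=(M5−M4)/(6·3)=-356/3771, b=Δ4−h4·(2M4+M5)/6=126/419
t_q=3/2 → seg 1, τ=1/2; S=2+2190/419·τ+-486/419·τ²+-447/419·τ³=14045/3352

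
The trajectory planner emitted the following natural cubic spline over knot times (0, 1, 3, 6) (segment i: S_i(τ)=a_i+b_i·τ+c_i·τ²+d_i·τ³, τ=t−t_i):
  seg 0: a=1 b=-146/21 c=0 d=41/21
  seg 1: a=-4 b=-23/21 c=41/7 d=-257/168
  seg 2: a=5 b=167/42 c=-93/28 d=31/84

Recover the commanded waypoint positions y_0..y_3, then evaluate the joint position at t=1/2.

y_0 = S_0(0) = a_0 = 1
y_1 = S_1(0) = a_1 = -4
y_2 = S_2(0) = a_2 = 5
y_3 = S_2(3) = -3
t_q=1/2 is in segment 0 (τ=1/2); S_0(τ)=-125/56

y_0=1 y_1=-4 y_2=5 y_3=-3
S(1/2) = -125/56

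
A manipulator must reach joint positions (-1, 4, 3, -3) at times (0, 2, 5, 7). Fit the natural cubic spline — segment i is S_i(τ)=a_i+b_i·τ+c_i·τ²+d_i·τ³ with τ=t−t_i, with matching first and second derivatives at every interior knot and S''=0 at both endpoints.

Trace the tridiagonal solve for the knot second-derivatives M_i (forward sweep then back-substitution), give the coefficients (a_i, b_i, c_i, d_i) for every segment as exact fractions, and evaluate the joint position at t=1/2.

Δ: Δ0=5/2, Δ1=-1/3, Δ2=-3
row 1: diag=10, rhs=-17; c'=3/10, d'=-17/10
row 2: denom=10−3·3/10=91/10; d'=(-16−3·-17/10)/(91/10)=-109/91
back: M2=-109/91
back: M1=-17/10−3/10·-109/91=-122/91
M: M0=0, M1=-122/91, M2=-109/91, M3=0
seg 0: a=-1, c=M0/2=0, d=(M1−M0)/(6·2)=-61/546, b=Δ0−h0·(2M0+M1)/6=1609/546
seg 1: a=4, c=M1/2=-61/91, d=(M2−M1)/(6·3)=1/126, b=Δ1−h1·(2M1+M2)/6=877/546
seg 2: a=3, c=M2/2=-109/182, d=(M3−M2)/(6·2)=109/1092, b=Δ2−h2·(2M2+M3)/6=-601/273
t_q=1/2 → seg 0, τ=1/2; S=-1+1609/546·τ+0·τ²+-61/546·τ³=669/1456

  seg 0: a=-1 b=1609/546 c=0 d=-61/546
  seg 1: a=4 b=877/546 c=-61/91 d=1/126
  seg 2: a=3 b=-601/273 c=-109/182 d=109/1092
S(1/2) = 669/1456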